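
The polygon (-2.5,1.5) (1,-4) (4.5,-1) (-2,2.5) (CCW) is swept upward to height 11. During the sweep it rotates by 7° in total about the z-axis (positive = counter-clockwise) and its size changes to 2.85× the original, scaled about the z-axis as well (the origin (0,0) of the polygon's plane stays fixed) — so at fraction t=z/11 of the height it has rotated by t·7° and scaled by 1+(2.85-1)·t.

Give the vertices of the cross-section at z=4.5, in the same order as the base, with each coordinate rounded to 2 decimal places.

Cross-section at z=4.5: (-4.52,2.41) (2.11,-6.93) (7.98,-1.36) (-3.73,4.21)

t = z/height = 4.5/11 = 0.409091
s = 1 + (scale-1)·z/height = 1 + (2.85-1)·4.5/11 = 1.756818
θ = twist·z/height = 7°·4.5/11 = 2.8636° = 0.049980 rad
cos θ = 0.998751, sin θ = 0.049959 (intermediates below are computed at full precision and shown rounded to 5 d.p.)
v1: (-2.5,1.5) → rotate → (-2.57182,1.37323) → ×s → (-4.51821,2.41251) → (-4.52,2.41)
v2: (1,-4) → rotate → (1.19859,-3.94505) → ×s → (2.10570,-6.93073) → (2.11,-6.93)
v3: (4.5,-1) → rotate → (4.54434,-0.77394) → ×s → (7.98358,-1.35966) → (7.98,-1.36)
v4: (-2,2.5) → rotate → (-2.12240,2.39696) → ×s → (-3.72867,4.21102) → (-3.73,4.21)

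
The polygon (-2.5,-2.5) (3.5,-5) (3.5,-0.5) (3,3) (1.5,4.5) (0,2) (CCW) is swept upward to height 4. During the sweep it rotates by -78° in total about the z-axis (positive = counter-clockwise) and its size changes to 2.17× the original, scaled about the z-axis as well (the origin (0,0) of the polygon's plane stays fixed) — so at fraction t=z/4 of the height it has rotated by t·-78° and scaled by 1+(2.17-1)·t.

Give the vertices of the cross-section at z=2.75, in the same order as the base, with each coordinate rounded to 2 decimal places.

t = z/height = 2.75/4 = 0.6875
s = 1 + (scale-1)·z/height = 1 + (2.17-1)·2.75/4 = 1.804375
θ = twist·z/height = -78°·2.75/4 = -53.6250° = -0.935933 rad
cos θ = 0.593068, sin θ = -0.805153 (intermediates below are computed at full precision and shown rounded to 5 d.p.)
v1: (-2.5,-2.5) → rotate → (-3.49555,0.53021) → ×s → (-6.30728,0.95670) → (-6.31,0.96)
v2: (3.5,-5) → rotate → (-1.95003,-5.78337) → ×s → (-3.51858,-10.43537) → (-3.52,-10.44)
v3: (3.5,-0.5) → rotate → (1.67316,-3.11457) → ×s → (3.01901,-5.61985) → (3.02,-5.62)
v4: (3,3) → rotate → (4.19466,-0.63626) → ×s → (7.56874,-1.14804) → (7.57,-1.15)
v5: (1.5,4.5) → rotate → (4.51279,1.46108) → ×s → (8.14276,2.63633) → (8.14,2.64)
v6: (0,2) → rotate → (1.61031,1.18614) → ×s → (2.90559,2.14023) → (2.91,2.14)

Cross-section at z=2.75: (-6.31,0.96) (-3.52,-10.44) (3.02,-5.62) (7.57,-1.15) (8.14,2.64) (2.91,2.14)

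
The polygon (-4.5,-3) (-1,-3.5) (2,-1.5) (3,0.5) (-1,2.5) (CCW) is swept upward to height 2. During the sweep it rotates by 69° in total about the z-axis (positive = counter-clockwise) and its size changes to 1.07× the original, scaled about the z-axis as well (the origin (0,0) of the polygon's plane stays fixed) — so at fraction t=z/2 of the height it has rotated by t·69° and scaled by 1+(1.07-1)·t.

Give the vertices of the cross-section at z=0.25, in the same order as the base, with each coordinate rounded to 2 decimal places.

t = z/height = 0.25/2 = 0.125
s = 1 + (scale-1)·z/height = 1 + (1.07-1)·0.25/2 = 1.008750
θ = twist·z/height = 69°·0.25/2 = 8.6250° = 0.150535 rad
cos θ = 0.988691, sin θ = 0.149967 (intermediates below are computed at full precision and shown rounded to 5 d.p.)
v1: (-4.5,-3) → rotate → (-3.99921,-3.64092) → ×s → (-4.03420,-3.67278) → (-4.03,-3.67)
v2: (-1,-3.5) → rotate → (-0.46381,-3.61039) → ×s → (-0.46787,-3.64198) → (-0.47,-3.64)
v3: (2,-1.5) → rotate → (2.20233,-1.18310) → ×s → (2.22160,-1.19346) → (2.22,-1.19)
v4: (3,0.5) → rotate → (2.89109,0.94425) → ×s → (2.91639,0.95251) → (2.92,0.95)
v5: (-1,2.5) → rotate → (-1.36361,2.32176) → ×s → (-1.37554,2.34208) → (-1.38,2.34)

Cross-section at z=0.25: (-4.03,-3.67) (-0.47,-3.64) (2.22,-1.19) (2.92,0.95) (-1.38,2.34)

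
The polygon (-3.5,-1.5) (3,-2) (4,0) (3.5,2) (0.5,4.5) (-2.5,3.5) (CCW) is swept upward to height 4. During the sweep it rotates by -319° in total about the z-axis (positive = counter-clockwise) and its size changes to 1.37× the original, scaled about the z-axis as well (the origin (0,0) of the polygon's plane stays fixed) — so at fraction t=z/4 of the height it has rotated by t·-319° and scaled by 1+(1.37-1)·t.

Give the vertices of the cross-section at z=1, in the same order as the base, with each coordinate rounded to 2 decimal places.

Cross-section at z=1: (-2.29,3.47) (-1.57,-3.61) (0.78,-4.30) (2.83,-3.37) (4.93,0.34) (3.28,3.37)

t = z/height = 1/4 = 0.25
s = 1 + (scale-1)·z/height = 1 + (1.37-1)·1/4 = 1.092500
θ = twist·z/height = -319°·1/4 = -79.7500° = -1.391900 rad
cos θ = 0.177944, sin θ = -0.984041 (intermediates below are computed at full precision and shown rounded to 5 d.p.)
v1: (-3.5,-1.5) → rotate → (-2.09886,3.17723) → ×s → (-2.29301,3.47112) → (-2.29,3.47)
v2: (3,-2) → rotate → (-1.43425,-3.30801) → ×s → (-1.56692,-3.61400) → (-1.57,-3.61)
v3: (4,0) → rotate → (0.71177,-3.93616) → ×s → (0.77761,-4.30026) → (0.78,-4.30)
v4: (3.5,2) → rotate → (2.59088,-3.08826) → ×s → (2.83054,-3.37392) → (2.83,-3.37)
v5: (0.5,4.5) → rotate → (4.51715,0.30873) → ×s → (4.93499,0.33728) → (4.93,0.34)
v6: (-2.5,3.5) → rotate → (2.99928,3.08290) → ×s → (3.27672,3.36807) → (3.28,3.37)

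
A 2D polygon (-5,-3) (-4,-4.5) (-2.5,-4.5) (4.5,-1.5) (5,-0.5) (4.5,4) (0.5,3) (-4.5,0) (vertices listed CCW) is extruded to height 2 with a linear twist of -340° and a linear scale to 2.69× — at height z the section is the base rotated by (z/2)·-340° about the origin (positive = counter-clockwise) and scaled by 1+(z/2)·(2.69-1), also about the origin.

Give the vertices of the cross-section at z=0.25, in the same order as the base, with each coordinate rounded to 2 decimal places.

t = z/height = 0.25/2 = 0.125
s = 1 + (scale-1)·z/height = 1 + (2.69-1)·0.25/2 = 1.211250
θ = twist·z/height = -340°·0.25/2 = -42.5000° = -0.741765 rad
cos θ = 0.737277, sin θ = -0.675590 (intermediates below are computed at full precision and shown rounded to 5 d.p.)
v1: (-5,-3) → rotate → (-5.71316,1.16612) → ×s → (-6.92006,1.41246) → (-6.92,1.41)
v2: (-4,-4.5) → rotate → (-5.98927,-0.61539) → ×s → (-7.25450,-0.74539) → (-7.25,-0.75)
v3: (-2.5,-4.5) → rotate → (-4.88335,-1.62877) → ×s → (-5.91496,-1.97285) → (-5.91,-1.97)
v4: (4.5,-1.5) → rotate → (2.30436,-4.14607) → ×s → (2.79116,-5.02193) → (2.79,-5.02)
v5: (5,-0.5) → rotate → (3.34859,-3.74659) → ×s → (4.05598,-4.53806) → (4.06,-4.54)
v6: (4.5,4) → rotate → (6.02011,-0.09105) → ×s → (7.29186,-0.11028) → (7.29,-0.11)
v7: (0.5,3) → rotate → (2.39541,1.87404) → ×s → (2.90144,2.26993) → (2.90,2.27)
v8: (-4.5,0) → rotate → (-3.31775,3.04016) → ×s → (-4.01862,3.68239) → (-4.02,3.68)

Cross-section at z=0.25: (-6.92,1.41) (-7.25,-0.75) (-5.91,-1.97) (2.79,-5.02) (4.06,-4.54) (7.29,-0.11) (2.90,2.27) (-4.02,3.68)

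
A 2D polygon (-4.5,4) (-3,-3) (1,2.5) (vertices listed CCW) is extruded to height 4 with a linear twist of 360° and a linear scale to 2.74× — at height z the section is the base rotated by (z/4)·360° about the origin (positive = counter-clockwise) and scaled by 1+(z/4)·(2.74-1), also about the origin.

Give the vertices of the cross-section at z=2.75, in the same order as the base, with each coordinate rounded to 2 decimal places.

t = z/height = 2.75/4 = 0.6875
s = 1 + (scale-1)·z/height = 1 + (2.74-1)·2.75/4 = 2.196250
θ = twist·z/height = 360°·2.75/4 = 247.5000° = 4.319690 rad
cos θ = -0.382683, sin θ = -0.923880 (intermediates below are computed at full precision and shown rounded to 5 d.p.)
v1: (-4.5,4) → rotate → (5.41759,2.62672) → ×s → (11.89839,5.76894) → (11.90,5.77)
v2: (-3,-3) → rotate → (-1.62359,3.91969) → ×s → (-3.56581,8.60862) → (-3.57,8.61)
v3: (1,2.5) → rotate → (1.92702,-1.88059) → ×s → (4.23221,-4.13024) → (4.23,-4.13)

Cross-section at z=2.75: (11.90,5.77) (-3.57,8.61) (4.23,-4.13)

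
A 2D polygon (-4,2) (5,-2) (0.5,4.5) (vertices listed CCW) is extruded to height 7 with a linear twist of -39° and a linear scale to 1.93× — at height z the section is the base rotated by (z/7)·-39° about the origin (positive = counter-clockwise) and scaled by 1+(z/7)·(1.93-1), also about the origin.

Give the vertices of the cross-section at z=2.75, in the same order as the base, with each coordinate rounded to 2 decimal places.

t = z/height = 2.75/7 = 0.392857
s = 1 + (scale-1)·z/height = 1 + (1.93-1)·2.75/7 = 1.365357
θ = twist·z/height = -39°·2.75/7 = -15.3214° = -0.267409 rad
cos θ = 0.964459, sin θ = -0.264234 (intermediates below are computed at full precision and shown rounded to 5 d.p.)
v1: (-4,2) → rotate → (-3.32937,2.98585) → ×s → (-4.54578,4.07675) → (-4.55,4.08)
v2: (5,-2) → rotate → (4.29383,-3.25009) → ×s → (5.86261,-4.43753) → (5.86,-4.44)
v3: (0.5,4.5) → rotate → (1.67128,4.20795) → ×s → (2.28190,5.74535) → (2.28,5.75)

Cross-section at z=2.75: (-4.55,4.08) (5.86,-4.44) (2.28,5.75)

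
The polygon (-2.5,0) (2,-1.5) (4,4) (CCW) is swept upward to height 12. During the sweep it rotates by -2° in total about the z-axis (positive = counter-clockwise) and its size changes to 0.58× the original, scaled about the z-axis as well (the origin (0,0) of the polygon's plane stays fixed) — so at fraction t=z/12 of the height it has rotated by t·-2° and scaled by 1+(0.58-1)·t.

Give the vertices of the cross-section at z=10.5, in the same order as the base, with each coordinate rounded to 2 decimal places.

Cross-section at z=10.5: (-1.58,0.05) (1.24,-0.99) (2.61,2.45)

t = z/height = 10.5/12 = 0.875
s = 1 + (scale-1)·z/height = 1 + (0.58-1)·10.5/12 = 0.632500
θ = twist·z/height = -2°·10.5/12 = -1.7500° = -0.030543 rad
cos θ = 0.999534, sin θ = -0.030539 (intermediates below are computed at full precision and shown rounded to 5 d.p.)
v1: (-2.5,0) → rotate → (-2.49883,0.07635) → ×s → (-1.58051,0.04829) → (-1.58,0.05)
v2: (2,-1.5) → rotate → (1.95326,-1.56038) → ×s → (1.23544,-0.98694) → (1.24,-0.99)
v3: (4,4) → rotate → (4.12029,3.87598) → ×s → (2.60608,2.45156) → (2.61,2.45)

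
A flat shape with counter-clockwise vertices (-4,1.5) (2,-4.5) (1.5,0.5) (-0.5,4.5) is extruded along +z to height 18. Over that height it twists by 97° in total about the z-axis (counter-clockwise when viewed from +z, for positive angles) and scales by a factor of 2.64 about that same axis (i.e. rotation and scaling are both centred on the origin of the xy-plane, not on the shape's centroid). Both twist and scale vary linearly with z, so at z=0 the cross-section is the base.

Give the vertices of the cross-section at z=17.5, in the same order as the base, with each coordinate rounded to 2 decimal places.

Cross-section at z=17.5: (-3.10,-10.64) (11.25,6.05) (-1.59,3.78) (-11.54,-2.17)

t = z/height = 17.5/18 = 0.972222
s = 1 + (scale-1)·z/height = 1 + (2.64-1)·17.5/18 = 2.594444
θ = twist·z/height = 97°·17.5/18 = 94.3056° = 1.645942 rad
cos θ = -0.075075, sin θ = 0.997178 (intermediates below are computed at full precision and shown rounded to 5 d.p.)
v1: (-4,1.5) → rotate → (-1.19547,-4.10132) → ×s → (-3.10157,-10.64066) → (-3.10,-10.64)
v2: (2,-4.5) → rotate → (4.33715,2.33220) → ×s → (11.25249,6.05075) → (11.25,6.05)
v3: (1.5,0.5) → rotate → (-0.61120,1.45823) → ×s → (-1.58573,3.78329) → (-1.59,3.78)
v4: (-0.5,4.5) → rotate → (-4.44976,-0.83643) → ×s → (-11.54466,-2.17007) → (-11.54,-2.17)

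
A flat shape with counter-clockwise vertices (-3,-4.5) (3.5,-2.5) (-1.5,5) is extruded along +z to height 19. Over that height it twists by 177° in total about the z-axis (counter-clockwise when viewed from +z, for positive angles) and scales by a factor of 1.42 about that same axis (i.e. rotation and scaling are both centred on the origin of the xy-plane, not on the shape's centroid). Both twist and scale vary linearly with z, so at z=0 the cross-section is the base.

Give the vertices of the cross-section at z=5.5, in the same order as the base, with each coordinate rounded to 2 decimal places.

t = z/height = 5.5/19 = 0.289474
s = 1 + (scale-1)·z/height = 1 + (1.42-1)·5.5/19 = 1.121579
θ = twist·z/height = 177°·5.5/19 = 51.2368° = 0.894252 rad
cos θ = 0.626103, sin θ = 0.779741 (intermediates below are computed at full precision and shown rounded to 5 d.p.)
v1: (-3,-4.5) → rotate → (1.63053,-5.15668) → ×s → (1.82876,-5.78363) → (1.83,-5.78)
v2: (3.5,-2.5) → rotate → (4.14071,1.16384) → ×s → (4.64413,1.30533) → (4.64,1.31)
v3: (-1.5,5) → rotate → (-4.83786,1.96090) → ×s → (-5.42604,2.19931) → (-5.43,2.20)

Cross-section at z=5.5: (1.83,-5.78) (4.64,1.31) (-5.43,2.20)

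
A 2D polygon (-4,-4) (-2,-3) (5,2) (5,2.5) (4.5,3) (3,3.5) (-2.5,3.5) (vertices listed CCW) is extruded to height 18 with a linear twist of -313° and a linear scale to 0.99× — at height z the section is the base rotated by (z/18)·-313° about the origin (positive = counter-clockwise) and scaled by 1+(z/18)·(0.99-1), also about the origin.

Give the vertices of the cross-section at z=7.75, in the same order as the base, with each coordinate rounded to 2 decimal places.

Cross-section at z=7.75: (-0.02,5.63) (-0.72,3.52) (-2.09,-4.94) (-1.74,-5.29) (-1.03,-5.28) (0.37,-4.57) (4.23,-0.69)

t = z/height = 7.75/18 = 0.430556
s = 1 + (scale-1)·z/height = 1 + (0.99-1)·7.75/18 = 0.995694
θ = twist·z/height = -313°·7.75/18 = -134.7639° = -2.352074 rad
cos θ = -0.704187, sin θ = -0.710015 (intermediates below are computed at full precision and shown rounded to 5 d.p.)
v1: (-4,-4) → rotate → (-0.02331,5.65681) → ×s → (-0.02321,5.63245) → (-0.02,5.63)
v2: (-2,-3) → rotate → (-0.72167,3.53259) → ×s → (-0.71856,3.51738) → (-0.72,3.52)
v3: (5,2) → rotate → (-2.10090,-4.95845) → ×s → (-2.09186,-4.93710) → (-2.09,-4.94)
v4: (5,2.5) → rotate → (-1.74590,-5.31054) → ×s → (-1.73838,-5.28768) → (-1.74,-5.29)
v5: (4.5,3) → rotate → (-1.03880,-5.30763) → ×s → (-1.03432,-5.28477) → (-1.03,-5.28)
v6: (3,3.5) → rotate → (0.37249,-4.59470) → ×s → (0.37089,-4.57492) → (0.37,-4.57)
v7: (-2.5,3.5) → rotate → (4.24552,-0.68962) → ×s → (4.22724,-0.68665) → (4.23,-0.69)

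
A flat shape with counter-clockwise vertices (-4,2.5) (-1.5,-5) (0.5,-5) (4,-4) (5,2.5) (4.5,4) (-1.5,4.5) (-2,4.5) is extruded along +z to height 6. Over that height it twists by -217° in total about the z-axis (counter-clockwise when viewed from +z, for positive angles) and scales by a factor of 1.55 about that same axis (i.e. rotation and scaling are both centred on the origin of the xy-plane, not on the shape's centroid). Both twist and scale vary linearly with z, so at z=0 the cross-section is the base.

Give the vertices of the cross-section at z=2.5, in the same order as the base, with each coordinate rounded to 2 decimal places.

t = z/height = 2.5/6 = 0.416667
s = 1 + (scale-1)·z/height = 1 + (1.55-1)·2.5/6 = 1.229167
θ = twist·z/height = -217°·2.5/6 = -90.4167° = -1.578069 rad
cos θ = -0.007272, sin θ = -0.999974 (intermediates below are computed at full precision and shown rounded to 5 d.p.)
v1: (-4,2.5) → rotate → (2.52902,3.98171) → ×s → (3.10859,4.89419) → (3.11,4.89)
v2: (-1.5,-5) → rotate → (-4.98896,1.53632) → ×s → (-6.13226,1.88839) → (-6.13,1.89)
v3: (0.5,-5) → rotate → (-5.00350,-0.46363) → ×s → (-6.15014,-0.56987) → (-6.15,-0.57)
v4: (4,-4) → rotate → (-4.02898,-3.97081) → ×s → (-4.95229,-4.88078) → (-4.95,-4.88)
v5: (5,2.5) → rotate → (2.46357,-5.01805) → ×s → (3.02814,-6.16802) → (3.03,-6.17)
v6: (4.5,4) → rotate → (3.96717,-4.52897) → ×s → (4.87631,-5.56686) → (4.88,-5.57)
v7: (-1.5,4.5) → rotate → (4.51079,1.46724) → ×s → (5.54451,1.80348) → (5.54,1.80)
v8: (-2,4.5) → rotate → (4.51443,1.96722) → ×s → (5.54898,2.41804) → (5.55,2.42)

Cross-section at z=2.5: (3.11,4.89) (-6.13,1.89) (-6.15,-0.57) (-4.95,-4.88) (3.03,-6.17) (4.88,-5.57) (5.54,1.80) (5.55,2.42)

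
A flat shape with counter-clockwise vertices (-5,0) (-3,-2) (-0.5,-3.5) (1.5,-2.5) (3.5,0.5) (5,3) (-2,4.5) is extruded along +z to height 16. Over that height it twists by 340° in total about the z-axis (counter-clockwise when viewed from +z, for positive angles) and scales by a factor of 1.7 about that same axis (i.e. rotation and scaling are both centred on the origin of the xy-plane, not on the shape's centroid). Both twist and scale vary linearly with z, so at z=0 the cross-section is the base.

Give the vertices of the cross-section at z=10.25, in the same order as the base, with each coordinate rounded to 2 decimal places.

Cross-section at z=10.25: (5.72,4.44) (1.66,4.95) (-2.54,4.45) (-3.94,1.53) (-3.56,-3.68) (-3.06,-7.87) (6.28,-3.37)

t = z/height = 10.25/16 = 0.640625
s = 1 + (scale-1)·z/height = 1 + (1.7-1)·10.25/16 = 1.448438
θ = twist·z/height = 340°·10.25/16 = 217.8125° = 3.801545 rad
cos θ = -0.790021, sin θ = -0.613079 (intermediates below are computed at full precision and shown rounded to 5 d.p.)
v1: (-5,0) → rotate → (3.95011,3.06540) → ×s → (5.72148,4.44004) → (5.72,4.44)
v2: (-3,-2) → rotate → (1.14390,3.41928) → ×s → (1.65687,4.95261) → (1.66,4.95)
v3: (-0.5,-3.5) → rotate → (-1.75077,3.07161) → ×s → (-2.53588,4.44904) → (-2.54,4.45)
v4: (1.5,-2.5) → rotate → (-2.71773,1.05543) → ×s → (-3.93646,1.52873) → (-3.94,1.53)
v5: (3.5,0.5) → rotate → (-2.45853,-2.54079) → ×s → (-3.56103,-3.68017) → (-3.56,-3.68)
v6: (5,3) → rotate → (-2.11087,-5.43546) → ×s → (-3.05746,-7.87293) → (-3.06,-7.87)
v7: (-2,4.5) → rotate → (4.33890,-2.32894) → ×s → (6.28463,-3.37332) → (6.28,-3.37)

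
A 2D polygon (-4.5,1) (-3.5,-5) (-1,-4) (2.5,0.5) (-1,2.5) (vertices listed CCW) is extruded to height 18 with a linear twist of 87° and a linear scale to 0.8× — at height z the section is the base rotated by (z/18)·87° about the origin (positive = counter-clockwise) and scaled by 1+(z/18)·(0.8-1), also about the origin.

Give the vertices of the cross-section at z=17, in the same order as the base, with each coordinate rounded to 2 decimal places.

Cross-section at z=17: (-1.30,-3.51) (3.63,-3.37) (3.10,-1.25) (-0.13,2.06) (-2.12,-0.53)

t = z/height = 17/18 = 0.944444
s = 1 + (scale-1)·z/height = 1 + (0.8-1)·17/18 = 0.811111
θ = twist·z/height = 87°·17/18 = 82.1667° = 1.434079 rad
cos θ = 0.136292, sin θ = 0.990669 (intermediates below are computed at full precision and shown rounded to 5 d.p.)
v1: (-4.5,1) → rotate → (-1.60398,-4.32172) → ×s → (-1.30101,-3.50539) → (-1.30,-3.51)
v2: (-3.5,-5) → rotate → (4.47632,-4.14880) → ×s → (3.63079,-3.36514) → (3.63,-3.37)
v3: (-1,-4) → rotate → (3.82638,-1.53584) → ×s → (3.10362,-1.24573) → (3.10,-1.25)
v4: (2.5,0.5) → rotate → (-0.15460,2.54482) → ×s → (-0.12540,2.06413) → (-0.13,2.06)
v5: (-1,2.5) → rotate → (-2.61296,-0.64994) → ×s → (-2.11940,-0.52717) → (-2.12,-0.53)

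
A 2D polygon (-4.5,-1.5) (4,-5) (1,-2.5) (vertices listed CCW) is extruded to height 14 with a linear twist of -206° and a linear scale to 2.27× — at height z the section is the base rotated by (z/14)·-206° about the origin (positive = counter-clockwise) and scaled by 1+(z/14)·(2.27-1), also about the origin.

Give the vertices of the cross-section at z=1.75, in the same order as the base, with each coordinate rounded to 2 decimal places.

t = z/height = 1.75/14 = 0.125
s = 1 + (scale-1)·z/height = 1 + (2.27-1)·1.75/14 = 1.158750
θ = twist·z/height = -206°·1.75/14 = -25.7500° = -0.449422 rad
cos θ = 0.900698, sin θ = -0.434445 (intermediates below are computed at full precision and shown rounded to 5 d.p.)
v1: (-4.5,-1.5) → rotate → (-4.70481,0.60396) → ×s → (-5.45170,0.69983) → (-5.45,0.70)
v2: (4,-5) → rotate → (1.43057,-6.24127) → ×s → (1.65767,-7.23207) → (1.66,-7.23)
v3: (1,-2.5) → rotate → (-0.18541,-2.68619) → ×s → (-0.21485,-3.11262) → (-0.21,-3.11)

Cross-section at z=1.75: (-5.45,0.70) (1.66,-7.23) (-0.21,-3.11)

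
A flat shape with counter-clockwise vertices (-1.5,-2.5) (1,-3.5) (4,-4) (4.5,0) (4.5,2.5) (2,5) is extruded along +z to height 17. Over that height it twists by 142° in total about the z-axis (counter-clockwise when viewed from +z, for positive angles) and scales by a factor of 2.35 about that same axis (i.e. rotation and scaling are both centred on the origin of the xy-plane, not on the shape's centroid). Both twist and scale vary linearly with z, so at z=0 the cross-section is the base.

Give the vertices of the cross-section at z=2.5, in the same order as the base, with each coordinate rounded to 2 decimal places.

Cross-section at z=2.5: (-0.61,-3.44) (2.62,-3.49) (6.19,-2.77) (5.04,1.92) (3.97,4.72) (0.10,6.45)

t = z/height = 2.5/17 = 0.147059
s = 1 + (scale-1)·z/height = 1 + (2.35-1)·2.5/17 = 1.198529
θ = twist·z/height = 142°·2.5/17 = 20.8824° = 0.364466 rad
cos θ = 0.934314, sin θ = 0.356450 (intermediates below are computed at full precision and shown rounded to 5 d.p.)
v1: (-1.5,-2.5) → rotate → (-0.51035,-2.87046) → ×s → (-0.61166,-3.44033) → (-0.61,-3.44)
v2: (1,-3.5) → rotate → (2.18189,-2.91365) → ×s → (2.61506,-3.49210) → (2.62,-3.49)
v3: (4,-4) → rotate → (5.16306,-2.31146) → ×s → (6.18808,-2.77035) → (6.19,-2.77)
v4: (4.5,0) → rotate → (4.20441,1.60403) → ×s → (5.03911,1.92247) → (5.04,1.92)
v5: (4.5,2.5) → rotate → (3.31329,3.93981) → ×s → (3.97107,4.72198) → (3.97,4.72)
v6: (2,5) → rotate → (0.08638,5.38447) → ×s → (0.10353,6.45345) → (0.10,6.45)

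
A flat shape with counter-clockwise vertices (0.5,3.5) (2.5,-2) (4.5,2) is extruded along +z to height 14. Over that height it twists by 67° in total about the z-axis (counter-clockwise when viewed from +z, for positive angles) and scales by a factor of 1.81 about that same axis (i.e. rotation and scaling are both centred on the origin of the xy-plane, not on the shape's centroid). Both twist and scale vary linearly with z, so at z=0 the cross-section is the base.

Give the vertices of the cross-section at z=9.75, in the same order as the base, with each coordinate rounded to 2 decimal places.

Cross-section at z=9.75: (-3.44,4.33) (4.96,0.70) (2.56,7.27)

t = z/height = 9.75/14 = 0.696429
s = 1 + (scale-1)·z/height = 1 + (1.81-1)·9.75/14 = 1.564107
θ = twist·z/height = 67°·9.75/14 = 46.6607° = 0.814383 rad
cos θ = 0.686317, sin θ = 0.727302 (intermediates below are computed at full precision and shown rounded to 5 d.p.)
v1: (0.5,3.5) → rotate → (-2.20240,2.76576) → ×s → (-3.44479,4.32595) → (-3.44,4.33)
v2: (2.5,-2) → rotate → (3.17040,0.44562) → ×s → (4.95884,0.69700) → (4.96,0.70)
v3: (4.5,2) → rotate → (1.63382,4.64549) → ×s → (2.55547,7.26605) → (2.56,7.27)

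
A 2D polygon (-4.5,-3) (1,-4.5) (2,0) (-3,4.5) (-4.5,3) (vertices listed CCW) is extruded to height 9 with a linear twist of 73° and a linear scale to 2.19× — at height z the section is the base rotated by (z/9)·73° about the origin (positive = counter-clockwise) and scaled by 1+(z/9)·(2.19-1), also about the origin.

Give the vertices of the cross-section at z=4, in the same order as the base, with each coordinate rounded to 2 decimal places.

t = z/height = 4/9 = 0.444444
s = 1 + (scale-1)·z/height = 1 + (2.19-1)·4/9 = 1.528889
θ = twist·z/height = 73°·4/9 = 32.4444° = 0.566262 rad
cos θ = 0.843912, sin θ = 0.536482 (intermediates below are computed at full precision and shown rounded to 5 d.p.)
v1: (-4.5,-3) → rotate → (-2.18816,-4.94590) → ×s → (-3.34545,-7.56174) → (-3.35,-7.56)
v2: (1,-4.5) → rotate → (3.25808,-3.26112) → ×s → (4.98124,-4.98589) → (4.98,-4.99)
v3: (2,0) → rotate → (1.68782,1.07296) → ×s → (2.58050,1.64044) → (2.58,1.64)
v4: (-3,4.5) → rotate → (-4.94590,2.18816) → ×s → (-7.56174,3.34545) → (-7.56,3.35)
v5: (-4.5,3) → rotate → (-5.40705,0.11757) → ×s → (-8.26678,0.17975) → (-8.27,0.18)

Cross-section at z=4: (-3.35,-7.56) (4.98,-4.99) (2.58,1.64) (-7.56,3.35) (-8.27,0.18)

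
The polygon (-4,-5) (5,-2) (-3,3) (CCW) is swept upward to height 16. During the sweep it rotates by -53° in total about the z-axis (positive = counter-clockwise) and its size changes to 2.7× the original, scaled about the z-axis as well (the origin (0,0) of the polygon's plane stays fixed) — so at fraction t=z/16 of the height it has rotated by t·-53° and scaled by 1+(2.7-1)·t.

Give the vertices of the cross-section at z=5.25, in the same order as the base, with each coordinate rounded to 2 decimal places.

t = z/height = 5.25/16 = 0.328125
s = 1 + (scale-1)·z/height = 1 + (2.7-1)·5.25/16 = 1.557813
θ = twist·z/height = -53°·5.25/16 = -17.3906° = -0.303524 rad
cos θ = 0.954289, sin θ = -0.298885 (intermediates below are computed at full precision and shown rounded to 5 d.p.)
v1: (-4,-5) → rotate → (-5.31158,-3.57591) → ×s → (-8.27445,-5.57059) → (-8.27,-5.57)
v2: (5,-2) → rotate → (4.17368,-3.40300) → ×s → (6.50181,-5.30124) → (6.50,-5.30)
v3: (-3,3) → rotate → (-1.96621,3.75952) → ×s → (-3.06299,5.85663) → (-3.06,5.86)

Cross-section at z=5.25: (-8.27,-5.57) (6.50,-5.30) (-3.06,5.86)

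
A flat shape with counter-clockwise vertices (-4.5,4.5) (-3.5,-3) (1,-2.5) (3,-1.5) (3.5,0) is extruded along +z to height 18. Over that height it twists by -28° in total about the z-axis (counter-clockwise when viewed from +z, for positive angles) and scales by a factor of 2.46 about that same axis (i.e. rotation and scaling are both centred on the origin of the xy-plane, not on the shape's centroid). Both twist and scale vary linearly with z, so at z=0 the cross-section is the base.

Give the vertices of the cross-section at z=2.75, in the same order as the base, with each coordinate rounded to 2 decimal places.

Cross-section at z=2.75: (-5.08,5.90) (-4.54,-3.34) (0.99,-3.14) (3.52,-2.10) (4.27,-0.32)

t = z/height = 2.75/18 = 0.152778
s = 1 + (scale-1)·z/height = 1 + (2.46-1)·2.75/18 = 1.223056
θ = twist·z/height = -28°·2.75/18 = -4.2778° = -0.074661 rad
cos θ = 0.997214, sin θ = -0.074592 (intermediates below are computed at full precision and shown rounded to 5 d.p.)
v1: (-4.5,4.5) → rotate → (-4.15180,4.82313) → ×s → (-5.07788,5.89895) → (-5.08,5.90)
v2: (-3.5,-3) → rotate → (-3.71403,-2.73057) → ×s → (-4.54246,-3.33964) → (-4.54,-3.34)
v3: (1,-2.5) → rotate → (0.81073,-2.56763) → ×s → (0.99157,-3.14035) → (0.99,-3.14)
v4: (3,-1.5) → rotate → (2.87975,-1.71960) → ×s → (3.52210,-2.10316) → (3.52,-2.10)
v5: (3.5,0) → rotate → (3.49025,-0.26107) → ×s → (4.26877,-0.31931) → (4.27,-0.32)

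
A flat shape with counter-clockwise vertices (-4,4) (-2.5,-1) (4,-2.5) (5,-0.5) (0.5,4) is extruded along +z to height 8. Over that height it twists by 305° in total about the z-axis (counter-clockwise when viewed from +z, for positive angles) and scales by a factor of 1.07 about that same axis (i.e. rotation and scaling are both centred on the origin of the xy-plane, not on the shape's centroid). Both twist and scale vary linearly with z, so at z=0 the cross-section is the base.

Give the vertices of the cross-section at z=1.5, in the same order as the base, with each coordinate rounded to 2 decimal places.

Cross-section at z=1.5: (-5.60,-1.21) (-0.52,-2.68) (4.32,2.03) (3.17,3.98) (-3.13,2.62)

t = z/height = 1.5/8 = 0.1875
s = 1 + (scale-1)·z/height = 1 + (1.07-1)·1.5/8 = 1.013125
θ = twist·z/height = 305°·1.5/8 = 57.1875° = 0.998110 rad
cos θ = 0.541892, sin θ = 0.840448 (intermediates below are computed at full precision and shown rounded to 5 d.p.)
v1: (-4,4) → rotate → (-5.52936,-1.19423) → ×s → (-5.60193,-1.20990) → (-5.60,-1.21)
v2: (-2.5,-1) → rotate → (-0.51428,-2.64301) → ×s → (-0.52103,-2.67770) → (-0.52,-2.68)
v3: (4,-2.5) → rotate → (4.26869,2.00706) → ×s → (4.32471,2.03341) → (4.32,2.03)
v4: (5,-0.5) → rotate → (3.12968,3.93130) → ×s → (3.17076,3.98289) → (3.17,3.98)
v5: (0.5,4) → rotate → (-3.09085,2.58779) → ×s → (-3.13142,2.62176) → (-3.13,2.62)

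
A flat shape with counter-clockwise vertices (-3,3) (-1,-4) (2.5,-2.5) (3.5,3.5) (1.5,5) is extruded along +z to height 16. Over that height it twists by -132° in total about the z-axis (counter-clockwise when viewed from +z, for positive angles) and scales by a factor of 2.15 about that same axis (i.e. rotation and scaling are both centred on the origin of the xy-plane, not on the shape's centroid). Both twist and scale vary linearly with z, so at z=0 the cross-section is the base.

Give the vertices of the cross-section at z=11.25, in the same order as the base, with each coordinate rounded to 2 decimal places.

Cross-section at z=11.25: (5.69,5.15) (-7.14,2.16) (-4.74,-4.29) (6.01,-6.63) (8.90,-3.15)

t = z/height = 11.25/16 = 0.703125
s = 1 + (scale-1)·z/height = 1 + (2.15-1)·11.25/16 = 1.808594
θ = twist·z/height = -132°·11.25/16 = -92.8125° = -1.619884 rad
cos θ = -0.049068, sin θ = -0.998795 (intermediates below are computed at full precision and shown rounded to 5 d.p.)
v1: (-3,3) → rotate → (3.14359,2.84918) → ×s → (5.68548,5.15302) → (5.69,5.15)
v2: (-1,-4) → rotate → (-3.94611,1.19507) → ×s → (-7.13692,2.16139) → (-7.14,2.16)
v3: (2.5,-2.5) → rotate → (-2.61966,-2.37432) → ×s → (-4.73790,-4.29418) → (-4.74,-4.29)
v4: (3.5,3.5) → rotate → (3.32405,-3.66752) → ×s → (6.01185,-6.63306) → (6.01,-6.63)
v5: (1.5,5) → rotate → (4.92038,-1.74353) → ×s → (8.89896,-3.15334) → (8.90,-3.15)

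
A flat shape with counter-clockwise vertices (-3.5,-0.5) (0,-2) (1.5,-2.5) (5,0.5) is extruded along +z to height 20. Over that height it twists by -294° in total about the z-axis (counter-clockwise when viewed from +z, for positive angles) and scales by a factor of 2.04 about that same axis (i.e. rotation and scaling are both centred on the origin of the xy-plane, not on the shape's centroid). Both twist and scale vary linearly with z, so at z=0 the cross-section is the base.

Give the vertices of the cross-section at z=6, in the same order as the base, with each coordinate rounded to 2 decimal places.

t = z/height = 6/20 = 0.3
s = 1 + (scale-1)·z/height = 1 + (2.04-1)·6/20 = 1.312000
θ = twist·z/height = -294°·6/20 = -88.2000° = -1.539380 rad
cos θ = 0.031411, sin θ = -0.999507 (intermediates below are computed at full precision and shown rounded to 5 d.p.)
v1: (-3.5,-0.5) → rotate → (-0.60969,3.48257) → ×s → (-0.79991,4.56913) → (-0.80,4.57)
v2: (0,-2) → rotate → (-1.99901,-0.06282) → ×s → (-2.62271,-0.08242) → (-2.62,-0.08)
v3: (1.5,-2.5) → rotate → (-2.45165,-1.57779) → ×s → (-3.21657,-2.07006) → (-3.22,-2.07)
v4: (5,0.5) → rotate → (0.65681,-4.98183) → ×s → (0.86173,-6.53616) → (0.86,-6.54)

Cross-section at z=6: (-0.80,4.57) (-2.62,-0.08) (-3.22,-2.07) (0.86,-6.54)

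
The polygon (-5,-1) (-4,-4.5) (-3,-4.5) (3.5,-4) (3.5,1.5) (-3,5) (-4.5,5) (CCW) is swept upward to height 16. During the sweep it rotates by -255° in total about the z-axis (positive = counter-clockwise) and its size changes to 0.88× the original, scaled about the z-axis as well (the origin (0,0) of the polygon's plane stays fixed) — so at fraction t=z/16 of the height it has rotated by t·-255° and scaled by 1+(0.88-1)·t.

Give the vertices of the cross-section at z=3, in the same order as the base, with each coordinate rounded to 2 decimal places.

t = z/height = 3/16 = 0.1875
s = 1 + (scale-1)·z/height = 1 + (0.88-1)·3/16 = 0.977500
θ = twist·z/height = -255°·3/16 = -47.8125° = -0.834486 rad
cos θ = 0.671559, sin θ = -0.740951 (intermediates below are computed at full precision and shown rounded to 5 d.p.)
v1: (-5,-1) → rotate → (-4.09875,3.03320) → ×s → (-4.00652,2.96495) → (-4.01,2.96)
v2: (-4,-4.5) → rotate → (-6.02052,-0.05821) → ×s → (-5.88505,-0.05690) → (-5.89,-0.06)
v3: (-3,-4.5) → rotate → (-5.34896,-0.79916) → ×s → (-5.22861,-0.78118) → (-5.23,-0.78)
v4: (3.5,-4) → rotate → (-0.61335,-5.27956) → ×s → (-0.59955,-5.16077) → (-0.60,-5.16)
v5: (3.5,1.5) → rotate → (3.46188,-1.58599) → ×s → (3.38399,-1.55031) → (3.38,-1.55)
v6: (-3,5) → rotate → (1.69008,5.58065) → ×s → (1.65205,5.45508) → (1.65,5.46)
v7: (-4.5,5) → rotate → (0.68274,6.69207) → ×s → (0.66738,6.54150) → (0.67,6.54)

Cross-section at z=3: (-4.01,2.96) (-5.89,-0.06) (-5.23,-0.78) (-0.60,-5.16) (3.38,-1.55) (1.65,5.46) (0.67,6.54)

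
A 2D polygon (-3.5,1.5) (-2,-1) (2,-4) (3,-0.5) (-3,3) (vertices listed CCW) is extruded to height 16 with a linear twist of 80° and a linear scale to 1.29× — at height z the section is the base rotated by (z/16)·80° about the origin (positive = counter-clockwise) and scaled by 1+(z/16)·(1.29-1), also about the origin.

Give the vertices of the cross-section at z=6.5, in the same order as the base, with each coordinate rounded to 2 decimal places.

t = z/height = 6.5/16 = 0.40625
s = 1 + (scale-1)·z/height = 1 + (1.29-1)·6.5/16 = 1.117813
θ = twist·z/height = 80°·6.5/16 = 32.5000° = 0.567232 rad
cos θ = 0.843391, sin θ = 0.537300 (intermediates below are computed at full precision and shown rounded to 5 d.p.)
v1: (-3.5,1.5) → rotate → (-3.75782,-0.61546) → ×s → (-4.20054,-0.68797) → (-4.20,-0.69)
v2: (-2,-1) → rotate → (-1.14948,-1.91799) → ×s → (-1.28491,-2.14395) → (-1.28,-2.14)
v3: (2,-4) → rotate → (3.83598,-2.29897) → ×s → (4.28791,-2.56981) → (4.29,-2.57)
v4: (3,-0.5) → rotate → (2.79882,1.19020) → ×s → (3.12856,1.33042) → (3.13,1.33)
v5: (-3,3) → rotate → (-4.14207,0.91828) → ×s → (-4.63006,1.02646) → (-4.63,1.03)

Cross-section at z=6.5: (-4.20,-0.69) (-1.28,-2.14) (4.29,-2.57) (3.13,1.33) (-4.63,1.03)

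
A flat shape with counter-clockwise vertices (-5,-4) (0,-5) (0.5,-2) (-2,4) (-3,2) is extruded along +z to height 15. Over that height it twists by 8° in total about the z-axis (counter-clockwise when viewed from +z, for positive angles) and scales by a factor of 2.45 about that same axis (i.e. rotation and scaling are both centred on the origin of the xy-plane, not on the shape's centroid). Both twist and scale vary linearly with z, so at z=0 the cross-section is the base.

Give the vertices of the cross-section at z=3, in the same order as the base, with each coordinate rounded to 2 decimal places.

t = z/height = 3/15 = 0.2
s = 1 + (scale-1)·z/height = 1 + (2.45-1)·3/15 = 1.290000
θ = twist·z/height = 8°·3/15 = 1.6000° = 0.027925 rad
cos θ = 0.999610, sin θ = 0.027922 (intermediates below are computed at full precision and shown rounded to 5 d.p.)
v1: (-5,-4) → rotate → (-4.88636,-4.13805) → ×s → (-6.30341,-5.33808) → (-6.30,-5.34)
v2: (0,-5) → rotate → (0.13961,-4.99805) → ×s → (0.18009,-6.44749) → (0.18,-6.45)
v3: (0.5,-2) → rotate → (0.55565,-1.98526) → ×s → (0.71679,-2.56098) → (0.72,-2.56)
v4: (-2,4) → rotate → (-2.11091,3.94260) → ×s → (-2.72307,5.08595) → (-2.72,5.09)
v5: (-3,2) → rotate → (-3.05467,1.91546) → ×s → (-3.94053,2.47094) → (-3.94,2.47)

Cross-section at z=3: (-6.30,-5.34) (0.18,-6.45) (0.72,-2.56) (-2.72,5.09) (-3.94,2.47)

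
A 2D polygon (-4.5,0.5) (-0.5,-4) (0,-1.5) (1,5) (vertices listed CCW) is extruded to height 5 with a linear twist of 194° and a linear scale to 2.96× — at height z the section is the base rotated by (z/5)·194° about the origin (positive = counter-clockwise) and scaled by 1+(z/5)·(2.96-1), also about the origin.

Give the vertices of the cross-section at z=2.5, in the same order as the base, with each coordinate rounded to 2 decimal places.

Cross-section at z=2.5: (0.10,-8.96) (7.98,-0.02) (2.95,0.36) (-10.07,0.76)

t = z/height = 2.5/5 = 0.5
s = 1 + (scale-1)·z/height = 1 + (2.96-1)·2.5/5 = 1.980000
θ = twist·z/height = 194°·2.5/5 = 97.0000° = 1.692969 rad
cos θ = -0.121869, sin θ = 0.992546 (intermediates below are computed at full precision and shown rounded to 5 d.p.)
v1: (-4.5,0.5) → rotate → (0.05214,-4.52739) → ×s → (0.10324,-8.96424) → (0.10,-8.96)
v2: (-0.5,-4) → rotate → (4.03112,-0.00880) → ×s → (7.98162,-0.01742) → (7.98,-0.02)
v3: (0,-1.5) → rotate → (1.48882,0.18280) → ×s → (2.94786,0.36195) → (2.95,0.36)
v4: (1,5) → rotate → (-5.08460,0.38320) → ×s → (-10.06751,0.75873) → (-10.07,0.76)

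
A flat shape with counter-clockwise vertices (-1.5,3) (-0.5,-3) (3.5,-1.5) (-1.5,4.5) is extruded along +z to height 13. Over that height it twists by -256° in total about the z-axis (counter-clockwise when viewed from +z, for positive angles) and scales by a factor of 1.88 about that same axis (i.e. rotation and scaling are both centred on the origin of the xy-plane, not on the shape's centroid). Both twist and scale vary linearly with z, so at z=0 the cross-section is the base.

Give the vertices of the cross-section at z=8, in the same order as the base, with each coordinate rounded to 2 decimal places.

t = z/height = 8/13 = 0.615385
s = 1 + (scale-1)·z/height = 1 + (1.88-1)·8/13 = 1.541538
θ = twist·z/height = -256°·8/13 = -157.5385° = -2.749565 rad
cos θ = -0.924136, sin θ = -0.382063 (intermediates below are computed at full precision and shown rounded to 5 d.p.)
v1: (-1.5,3) → rotate → (2.53239,-2.19931) → ×s → (3.90378,-3.39033) → (3.90,-3.39)
v2: (-0.5,-3) → rotate → (-0.68412,2.96344) → ×s → (-1.05460,4.56826) → (-1.05,4.57)
v3: (3.5,-1.5) → rotate → (-3.80757,0.04898) → ×s → (-5.86952,0.07551) → (-5.87,0.08)
v4: (-1.5,4.5) → rotate → (3.10549,-3.58552) → ×s → (4.78723,-5.52721) → (4.79,-5.53)

Cross-section at z=8: (3.90,-3.39) (-1.05,4.57) (-5.87,0.08) (4.79,-5.53)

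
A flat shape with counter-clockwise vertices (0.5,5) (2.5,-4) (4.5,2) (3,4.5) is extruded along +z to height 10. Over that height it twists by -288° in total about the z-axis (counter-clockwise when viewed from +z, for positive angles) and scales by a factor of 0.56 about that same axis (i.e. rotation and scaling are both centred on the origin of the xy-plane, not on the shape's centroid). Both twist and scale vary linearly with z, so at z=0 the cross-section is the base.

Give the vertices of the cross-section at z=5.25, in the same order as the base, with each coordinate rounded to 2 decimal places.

Cross-section at z=5.25: (1.52,-3.55) (-3.17,1.77) (-2.29,-3.01) (-0.35,-4.14)

t = z/height = 5.25/10 = 0.525
s = 1 + (scale-1)·z/height = 1 + (0.56-1)·5.25/10 = 0.769000
θ = twist·z/height = -288°·5.25/10 = -151.2000° = -2.638938 rad
cos θ = -0.876307, sin θ = -0.481754 (intermediates below are computed at full precision and shown rounded to 5 d.p.)
v1: (0.5,5) → rotate → (1.97062,-4.62241) → ×s → (1.51540,-3.55463) → (1.52,-3.55)
v2: (2.5,-4) → rotate → (-4.11778,2.30084) → ×s → (-3.16657,1.76935) → (-3.17,1.77)
v3: (4.5,2) → rotate → (-2.97987,-3.92050) → ×s → (-2.29152,-3.01487) → (-2.29,-3.01)
v4: (3,4.5) → rotate → (-0.46103,-5.38864) → ×s → (-0.35453,-4.14386) → (-0.35,-4.14)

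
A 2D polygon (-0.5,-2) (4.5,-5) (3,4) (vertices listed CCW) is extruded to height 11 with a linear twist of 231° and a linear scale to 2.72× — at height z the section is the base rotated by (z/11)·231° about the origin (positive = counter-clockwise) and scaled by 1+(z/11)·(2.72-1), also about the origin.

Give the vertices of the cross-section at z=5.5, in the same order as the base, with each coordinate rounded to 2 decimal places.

t = z/height = 5.5/11 = 0.5
s = 1 + (scale-1)·z/height = 1 + (2.72-1)·5.5/11 = 1.860000
θ = twist·z/height = 231°·5.5/11 = 115.5000° = 2.015855 rad
cos θ = -0.430511, sin θ = 0.902585 (intermediates below are computed at full precision and shown rounded to 5 d.p.)
v1: (-0.5,-2) → rotate → (2.02043,0.40973) → ×s → (3.75799,0.76210) → (3.76,0.76)
v2: (4.5,-5) → rotate → (2.57563,6.21419) → ×s → (4.79067,11.55839) → (4.79,11.56)
v3: (3,4) → rotate → (-4.90187,0.98571) → ×s → (-9.11749,1.83342) → (-9.12,1.83)

Cross-section at z=5.5: (3.76,0.76) (4.79,11.56) (-9.12,1.83)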